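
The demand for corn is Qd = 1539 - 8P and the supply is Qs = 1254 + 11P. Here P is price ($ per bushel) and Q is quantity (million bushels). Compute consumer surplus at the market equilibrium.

Consumer surplus = 125847.5625

Set Qd = Qs: 1539 - 8P = 1254 + 11P, so 285 = 19P and P* = 15.
From the demand curve, Q* = 1539 - 8(15) = 1419.
Demand choke price (Qd = 0): P = 1539/8 = 192.375. Consumer surplus = ½ × (192.375 - 15) × 1419 = 125847.5625.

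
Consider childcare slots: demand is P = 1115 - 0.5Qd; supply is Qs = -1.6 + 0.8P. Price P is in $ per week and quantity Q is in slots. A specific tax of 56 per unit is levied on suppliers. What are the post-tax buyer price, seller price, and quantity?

P_b = 813, P_s = 757, Q = 604

Solving each curve for Q: Qd = 2230 - 2P.
With a tax of 56 on suppliers, they supply based on the net price P_s = P_b - 56, so Qs = -46.4 + 0.8P_b.
Set Qd = Qs: 2230 - 2P_b = -46.4 + 0.8P_b, so 2276.4 = 2.8P_b and P_b = 813.
Then P_s = 813 - 56 = 757 and Q = 2230 - 2(813) = 604.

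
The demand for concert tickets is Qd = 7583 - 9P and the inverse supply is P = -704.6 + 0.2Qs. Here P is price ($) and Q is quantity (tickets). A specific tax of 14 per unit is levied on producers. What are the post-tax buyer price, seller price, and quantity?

Solving each curve for Q: Qs = 3523 + 5P.
Producers keep P_s = P_b - 14 per unit, so supply in terms of the buyer price is Qs = 3453 + 5P_b.
Market clearing requires 7583 - 9P_b = 3453 + 5P_b; hence 4130 = 14P_b and P_b = 295.
So P_s = 281 and the quantity traded is Q = 7583 - 9(295) = 4928.

P_b = 295, P_s = 281, Q = 4928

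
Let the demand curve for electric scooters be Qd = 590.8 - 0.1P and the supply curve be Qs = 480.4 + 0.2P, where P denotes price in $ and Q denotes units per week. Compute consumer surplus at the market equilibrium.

Consumer surplus = 1534580

The market clears where 590.8 - 0.1P = 480.4 + 0.2P. Rearranging, 0.3P = 110.4, hence P* = 368.
Then Q* = 590.8 - 0.1(368) = 554.
Demand choke price (Qd = 0): P = 590.8/0.1 = 5908. Consumer surplus = ½ × (5908 - 368) × 554 = 1534580.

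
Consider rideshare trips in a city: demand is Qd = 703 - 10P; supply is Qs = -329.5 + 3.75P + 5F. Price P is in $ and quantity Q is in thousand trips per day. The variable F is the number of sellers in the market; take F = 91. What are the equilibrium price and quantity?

P* = 42, Q* = 283

With F = 91, supply is Qs = 125.5 + 3.75P.
Set Qd = Qs: 703 - 10P = 125.5 + 3.75P, so 577.5 = 13.75P and P* = 42.
Then Q* = 703 - 10(42) = 283.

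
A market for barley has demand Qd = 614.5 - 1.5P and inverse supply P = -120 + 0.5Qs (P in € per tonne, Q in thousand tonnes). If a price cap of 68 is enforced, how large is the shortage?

Inverting to quantity form: Qs = 240 + 2P.
Evaluating both curves at the ceiling price 68 gives Qd = 512.5, Qs = 376.
Shortage = Qd - Qs = 512.5 - 376 = 136.5.

Shortage = 136.5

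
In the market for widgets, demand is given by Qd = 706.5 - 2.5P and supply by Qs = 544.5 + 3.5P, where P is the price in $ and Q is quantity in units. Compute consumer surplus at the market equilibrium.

Equating demand and supply, 706.5 - 2.5P = 544.5 + 3.5P gives 6P = 162, so P* = 27.
Plugging P* into demand: Q* = 706.5 - 2.5(27) = 639.
Demand choke price (Qd = 0): P = 706.5/2.5 = 282.6. Consumer surplus = ½ × (282.6 - 27) × 639 = 81664.2.

Consumer surplus = 81664.2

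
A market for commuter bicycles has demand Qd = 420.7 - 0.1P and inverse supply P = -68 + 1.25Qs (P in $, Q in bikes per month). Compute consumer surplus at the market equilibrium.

Inverting to quantity form: Qs = 54.4 + 0.8P.
Equating demand and supply, 420.7 - 0.1P = 54.4 + 0.8P gives 0.9P = 366.3, so P* = 407.
Plugging P* into demand: Q* = 420.7 - 0.1(407) = 380.
Demand choke price (Qd = 0): P = 420.7/0.1 = 4207. Consumer surplus = ½ × (4207 - 407) × 380 = 722000.

Consumer surplus = 722000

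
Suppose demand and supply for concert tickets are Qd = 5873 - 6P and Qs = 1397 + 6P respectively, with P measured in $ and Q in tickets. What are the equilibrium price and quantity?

At equilibrium Qd = Qs, so 5873 - 6P = 1397 + 6P; collecting terms, 4476 = 12P and P* = 373.
Then Q* = 5873 - 6(373) = 3635.

P* = 373, Q* = 3635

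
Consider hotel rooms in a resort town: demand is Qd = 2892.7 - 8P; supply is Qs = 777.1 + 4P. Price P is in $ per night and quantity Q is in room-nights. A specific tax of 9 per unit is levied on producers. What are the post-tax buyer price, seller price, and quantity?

The tax drives a wedge P_b - P_s = 9. Substituting P_s = P_b - 9 into supply: Qs = 741.1 + 4P_b.
Set Qd = Qs: 2892.7 - 8P_b = 741.1 + 4P_b, so 2151.6 = 12P_b and P_b = 179.3.
Then P_s = 179.3 - 9 = 170.3 and Q = 2892.7 - 8(179.3) = 1458.3.

P_b = 179.3, P_s = 170.3, Q = 1458.3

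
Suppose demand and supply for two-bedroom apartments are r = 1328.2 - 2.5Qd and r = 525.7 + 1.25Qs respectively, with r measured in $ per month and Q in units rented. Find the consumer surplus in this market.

Rewriting in direct form: Qd = 531.28 - 0.4r and Qs = -420.56 + 0.8r.
The market clears where 531.28 - 0.4r = -420.56 + 0.8r. Rearranging, 1.2r = 951.84, hence r* = 793.2.
Substitute back: Q* = 531.28 - 0.4(793.2) = 214.
Demand choke price (Qd = 0): r = 531.28/0.4 = 1328.2. Consumer surplus = ½ × (1328.2 - 793.2) × 214 = 57245.

Consumer surplus = 57245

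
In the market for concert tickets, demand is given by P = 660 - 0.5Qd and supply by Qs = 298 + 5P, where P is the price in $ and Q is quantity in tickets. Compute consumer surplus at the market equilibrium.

Rewriting in direct form: Qd = 1320 - 2P.
The market clears where 1320 - 2P = 298 + 5P. Rearranging, 7P = 1022, hence P* = 146.
Plugging P* into demand: Q* = 1320 - 2(146) = 1028.
Demand choke price (Qd = 0): P = 1320/2 = 660. Consumer surplus = ½ × (660 - 146) × 1028 = 264196.

Consumer surplus = 264196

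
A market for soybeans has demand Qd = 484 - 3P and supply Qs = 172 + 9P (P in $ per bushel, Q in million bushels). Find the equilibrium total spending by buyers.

The market clears where 484 - 3P = 172 + 9P. Rearranging, 12P = 312, hence P* = 26.
Plugging P* into demand: Q* = 484 - 3(26) = 406.
Total spending by buyers = P* × Q* = 26 × 406 = 10556.

Total spending by buyers = 10556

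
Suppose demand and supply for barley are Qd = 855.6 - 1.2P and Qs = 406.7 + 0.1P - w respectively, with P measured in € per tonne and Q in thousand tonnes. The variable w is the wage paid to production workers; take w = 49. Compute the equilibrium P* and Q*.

With w = 49, supply is Qs = 357.7 + 0.1P.
Equating demand and supply, 855.6 - 1.2P = 357.7 + 0.1P gives 1.3P = 497.9, so P* = 383.
From the demand curve, Q* = 855.6 - 1.2(383) = 396.

P* = 383, Q* = 396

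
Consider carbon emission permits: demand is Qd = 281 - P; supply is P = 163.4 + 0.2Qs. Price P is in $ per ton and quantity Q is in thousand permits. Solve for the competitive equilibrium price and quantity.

Rewriting in direct form: Qs = -817 + 5P.
The market clears where 281 - P = -817 + 5P. Rearranging, 6P = 1098, hence P* = 183.
Then Q* = 281 - 183 = 98.

P* = 183, Q* = 98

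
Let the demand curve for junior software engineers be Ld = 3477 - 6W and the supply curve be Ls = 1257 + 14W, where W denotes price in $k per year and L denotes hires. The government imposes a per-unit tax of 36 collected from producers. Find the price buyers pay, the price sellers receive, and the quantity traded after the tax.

W_b = 136.2, W_s = 100.2, L = 2659.8

The tax drives a wedge W_b - W_s = 36. Substituting W_s = W_b - 36 into supply: Ls = 753 + 14W_b.
Equate demand and the shifted supply: 3477 - 6W_b = 753 + 14W_b, giving 20W_b = 2724, so W_b = 136.2.
So W_s = 100.2 and the quantity traded is L = 3477 - 6(136.2) = 2659.8.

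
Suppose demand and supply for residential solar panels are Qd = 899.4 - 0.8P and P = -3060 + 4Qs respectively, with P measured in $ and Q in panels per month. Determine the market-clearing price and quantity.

P* = 128, Q* = 797

In direct form, Qs = 765 + 0.25P.
Set Qd = Qs: 899.4 - 0.8P = 765 + 0.25P, so 134.4 = 1.05P and P* = 128.
From the demand curve, Q* = 899.4 - 0.8(128) = 797.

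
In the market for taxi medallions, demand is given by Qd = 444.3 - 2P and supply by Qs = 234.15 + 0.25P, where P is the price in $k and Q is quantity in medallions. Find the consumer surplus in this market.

Consumer surplus = 16576.5625

At equilibrium Qd = Qs, so 444.3 - 2P = 234.15 + 0.25P; collecting terms, 210.15 = 2.25P and P* = 93.4.
Substitute back: Q* = 444.3 - 2(93.4) = 257.5.
Demand choke price (Qd = 0): P = 444.3/2 = 222.15. Consumer surplus = ½ × (222.15 - 93.4) × 257.5 = 16576.5625.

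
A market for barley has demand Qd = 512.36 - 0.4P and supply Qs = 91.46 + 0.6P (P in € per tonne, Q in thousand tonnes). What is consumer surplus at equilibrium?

The market clears where 512.36 - 0.4P = 91.46 + 0.6P. Rearranging, P = 420.9, hence P* = 420.9.
Substitute back: Q* = 512.36 - 0.4(420.9) = 344.
Demand choke price (Qd = 0): P = 512.36/0.4 = 1280.9. Consumer surplus = ½ × (1280.9 - 420.9) × 344 = 147920.

Consumer surplus = 147920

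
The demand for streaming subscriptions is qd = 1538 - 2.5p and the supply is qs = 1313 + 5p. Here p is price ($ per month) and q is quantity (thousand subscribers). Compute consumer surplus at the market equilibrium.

The market clears where 1538 - 2.5p = 1313 + 5p. Rearranging, 7.5p = 225, hence p* = 30.
Then q* = 1538 - 2.5(30) = 1463.
Demand choke price (qd = 0): p = 1538/2.5 = 615.2. Consumer surplus = ½ × (615.2 - 30) × 1463 = 428073.8.

Consumer surplus = 428073.8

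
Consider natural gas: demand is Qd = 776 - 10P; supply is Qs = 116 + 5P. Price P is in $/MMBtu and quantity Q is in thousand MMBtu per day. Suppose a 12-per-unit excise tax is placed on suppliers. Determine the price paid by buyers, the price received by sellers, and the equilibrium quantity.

P_b = 48, P_s = 36, Q = 296

With a tax of 12 on suppliers, they supply based on the net price P_s = P_b - 12, so Qs = 56 + 5P_b.
Equate demand and the shifted supply: 776 - 10P_b = 56 + 5P_b, giving 15P_b = 720, so P_b = 48.
So P_s = 36 and the quantity traded is Q = 776 - 10(48) = 296.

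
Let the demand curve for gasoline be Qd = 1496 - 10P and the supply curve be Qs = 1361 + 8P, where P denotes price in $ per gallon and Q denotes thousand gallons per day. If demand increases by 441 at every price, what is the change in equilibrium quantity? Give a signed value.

ΔQ = 196

At equilibrium Qd = Qs, so 1496 - 10P = 1361 + 8P; collecting terms, 135 = 18P and P* = 7.5.
Substitute back: Q* = 1496 - 10(7.5) = 1421.
After the shift, demand is Qd = 1937 - 10P.
The new intersection has 576 = 18P, i.e. P = 32, Q = 1617.
ΔQ = 1617 - 1421 = 196.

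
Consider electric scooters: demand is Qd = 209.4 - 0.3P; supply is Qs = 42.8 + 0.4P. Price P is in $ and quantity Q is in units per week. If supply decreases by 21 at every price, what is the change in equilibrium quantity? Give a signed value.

ΔQ = -9

Equating demand and supply, 209.4 - 0.3P = 42.8 + 0.4P gives 0.7P = 166.6, so P* = 238.
Then Q* = 209.4 - 0.3(238) = 138.
After the shift, supply is Qs = 21.8 + 0.4P.
New equilibrium: 187.6 = 0.7P, so P = 268 and Q = 129.
ΔQ = 129 - 138 = -9.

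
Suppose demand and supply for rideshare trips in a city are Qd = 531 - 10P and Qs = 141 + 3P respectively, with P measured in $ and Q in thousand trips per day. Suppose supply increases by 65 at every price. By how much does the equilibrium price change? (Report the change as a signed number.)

Set Qd = Qs: 531 - 10P = 141 + 3P, so 390 = 13P and P* = 30.
Then Q* = 531 - 10(30) = 231.
After the shift, supply is Qs = 206 + 3P.
Re-solving, 13P = 325 gives P = 25 and Q = 281.
ΔP = 25 - 30 = -5.

ΔP = -5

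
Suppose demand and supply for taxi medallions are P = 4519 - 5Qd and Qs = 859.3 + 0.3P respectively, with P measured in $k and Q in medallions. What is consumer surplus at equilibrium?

Solving each curve for Q: Qd = 903.8 - 0.2P.
The market clears where 903.8 - 0.2P = 859.3 + 0.3P. Rearranging, 0.5P = 44.5, hence P* = 89.
Then Q* = 903.8 - 0.2(89) = 886.
Demand choke price (Qd = 0): P = 903.8/0.2 = 4519. Consumer surplus = ½ × (4519 - 89) × 886 = 1962490.

Consumer surplus = 1962490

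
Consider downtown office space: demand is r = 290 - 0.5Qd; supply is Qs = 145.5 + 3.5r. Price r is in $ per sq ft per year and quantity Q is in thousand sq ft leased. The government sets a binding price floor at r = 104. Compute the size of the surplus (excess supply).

In direct form, Qd = 580 - 2r.
With r fixed at 104, quantity demanded is 372 and quantity supplied is 509.5.
Surplus = Qs - Qd = 509.5 - 372 = 137.5.

Surplus = 137.5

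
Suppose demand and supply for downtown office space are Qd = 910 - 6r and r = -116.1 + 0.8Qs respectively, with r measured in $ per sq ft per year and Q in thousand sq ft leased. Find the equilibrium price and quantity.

r* = 105.5, Q* = 277

Rewriting in direct form: Qs = 145.125 + 1.25r.
Set Qd = Qs: 910 - 6r = 145.125 + 1.25r, so 764.875 = 7.25r and r* = 105.5.
Plugging r* into demand: Q* = 910 - 6(105.5) = 277.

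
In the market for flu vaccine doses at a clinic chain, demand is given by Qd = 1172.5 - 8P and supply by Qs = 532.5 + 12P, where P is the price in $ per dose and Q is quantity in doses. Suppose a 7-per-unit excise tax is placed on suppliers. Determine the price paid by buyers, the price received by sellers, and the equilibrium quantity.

P_b = 36.2, P_s = 29.2, Q = 882.9

Suppliers keep P_s = P_b - 7 per unit, so supply in terms of the buyer price is Qs = 448.5 + 12P_b.
Set Qd = Qs: 1172.5 - 8P_b = 448.5 + 12P_b, so 724 = 20P_b and P_b = 36.2.
Then P_s = 36.2 - 7 = 29.2 and Q = 1172.5 - 8(36.2) = 882.9.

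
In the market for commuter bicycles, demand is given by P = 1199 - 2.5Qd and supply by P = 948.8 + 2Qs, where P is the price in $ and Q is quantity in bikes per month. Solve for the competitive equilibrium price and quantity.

Inverting to quantity form: Qd = 479.6 - 0.4P and Qs = -474.4 + 0.5P.
Equating demand and supply, 479.6 - 0.4P = -474.4 + 0.5P gives 0.9P = 954, so P* = 1060.
Then Q* = 479.6 - 0.4(1060) = 55.6.

P* = 1060, Q* = 55.6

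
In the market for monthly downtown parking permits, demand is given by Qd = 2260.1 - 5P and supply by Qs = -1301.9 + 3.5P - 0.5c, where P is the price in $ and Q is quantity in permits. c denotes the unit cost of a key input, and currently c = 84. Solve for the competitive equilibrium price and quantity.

With c = 84, supply is Qs = -1343.9 + 3.5P.
At equilibrium Qd = Qs, so 2260.1 - 5P = -1343.9 + 3.5P; collecting terms, 3604 = 8.5P and P* = 424.
Then Q* = 2260.1 - 5(424) = 140.1.

P* = 424, Q* = 140.1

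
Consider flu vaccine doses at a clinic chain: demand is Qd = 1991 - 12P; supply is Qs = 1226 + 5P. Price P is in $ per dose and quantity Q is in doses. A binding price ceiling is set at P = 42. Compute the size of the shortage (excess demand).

Evaluating both curves at the ceiling price 42 gives Qd = 1487, Qs = 1436.
Shortage = Qd - Qs = 1487 - 1436 = 51.

Shortage = 51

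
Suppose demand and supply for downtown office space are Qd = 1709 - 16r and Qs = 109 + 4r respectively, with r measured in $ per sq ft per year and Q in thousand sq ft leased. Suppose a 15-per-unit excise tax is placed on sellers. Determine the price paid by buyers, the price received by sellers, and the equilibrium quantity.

Sellers keep r_s = r_b - 15 per unit, so supply in terms of the buyer price is Qs = 49 + 4r_b.
Set Qd = Qs: 1709 - 16r_b = 49 + 4r_b, so 1660 = 20r_b and r_b = 83.
Then r_s = 83 - 15 = 68 and Q = 1709 - 16(83) = 381.

r_b = 83, r_s = 68, Q = 381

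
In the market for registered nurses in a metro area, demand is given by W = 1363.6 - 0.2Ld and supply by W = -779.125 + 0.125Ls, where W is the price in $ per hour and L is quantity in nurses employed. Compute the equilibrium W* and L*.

W* = 45, L* = 6593

Inverting to quantity form: Ld = 6818 - 5W and Ls = 6233 + 8W.
Set Ld = Ls: 6818 - 5W = 6233 + 8W, so 585 = 13W and W* = 45.
Substitute back: L* = 6818 - 5(45) = 6593.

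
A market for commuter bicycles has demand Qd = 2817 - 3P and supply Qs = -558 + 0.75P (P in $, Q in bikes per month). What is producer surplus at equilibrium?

The market clears where 2817 - 3P = -558 + 0.75P. Rearranging, 3.75P = 3375, hence P* = 900.
Plugging P* into demand: Q* = 2817 - 3(900) = 117.
Supply choke price (Qs = 0): P = 744. Producer surplus = ½ × (900 - 744) × 117 = 9126.

Producer surplus = 9126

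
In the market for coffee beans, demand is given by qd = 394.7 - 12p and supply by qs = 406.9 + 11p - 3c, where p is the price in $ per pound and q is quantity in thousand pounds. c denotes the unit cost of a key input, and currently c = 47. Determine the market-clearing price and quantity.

p* = 5.6, q* = 327.5

With c = 47, supply is qs = 265.9 + 11p.
The market clears where 394.7 - 12p = 265.9 + 11p. Rearranging, 23p = 128.8, hence p* = 5.6.
From the demand curve, q* = 394.7 - 12(5.6) = 327.5.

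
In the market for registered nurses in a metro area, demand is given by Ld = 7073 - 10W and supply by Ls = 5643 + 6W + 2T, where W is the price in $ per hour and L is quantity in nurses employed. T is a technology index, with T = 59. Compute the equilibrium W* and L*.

With T = 59, supply is Ls = 5761 + 6W.
The market clears where 7073 - 10W = 5761 + 6W. Rearranging, 16W = 1312, hence W* = 82.
Then L* = 7073 - 10(82) = 6253.

W* = 82, L* = 6253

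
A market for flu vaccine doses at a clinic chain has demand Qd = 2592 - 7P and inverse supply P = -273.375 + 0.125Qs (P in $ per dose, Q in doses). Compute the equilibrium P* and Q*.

In direct form, Qs = 2187 + 8P.
The market clears where 2592 - 7P = 2187 + 8P. Rearranging, 15P = 405, hence P* = 27.
Plugging P* into demand: Q* = 2592 - 7(27) = 2403.

P* = 27, Q* = 2403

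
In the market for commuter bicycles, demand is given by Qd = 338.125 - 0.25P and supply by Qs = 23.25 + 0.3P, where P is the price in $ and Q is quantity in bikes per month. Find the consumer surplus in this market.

Consumer surplus = 76050

Set Qd = Qs: 338.125 - 0.25P = 23.25 + 0.3P, so 314.875 = 0.55P and P* = 572.5.
From the demand curve, Q* = 338.125 - 0.25(572.5) = 195.
Demand choke price (Qd = 0): P = 338.125/0.25 = 1352.5. Consumer surplus = ½ × (1352.5 - 572.5) × 195 = 76050.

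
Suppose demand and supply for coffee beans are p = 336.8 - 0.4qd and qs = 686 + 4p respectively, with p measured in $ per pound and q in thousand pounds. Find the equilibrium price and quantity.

p* = 24, q* = 782

Inverting to quantity form: qd = 842 - 2.5p.
At equilibrium qd = qs, so 842 - 2.5p = 686 + 4p; collecting terms, 156 = 6.5p and p* = 24.
From the demand curve, q* = 842 - 2.5(24) = 782.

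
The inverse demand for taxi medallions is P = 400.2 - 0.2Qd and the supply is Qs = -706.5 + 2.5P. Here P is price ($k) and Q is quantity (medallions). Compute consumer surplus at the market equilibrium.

Solving each curve for Q: Qd = 2001 - 5P.
Set Qd = Qs: 2001 - 5P = -706.5 + 2.5P, so 2707.5 = 7.5P and P* = 361.
Then Q* = 2001 - 5(361) = 196.
Demand choke price (Qd = 0): P = 2001/5 = 400.2. Consumer surplus = ½ × (400.2 - 361) × 196 = 3841.6.

Consumer surplus = 3841.6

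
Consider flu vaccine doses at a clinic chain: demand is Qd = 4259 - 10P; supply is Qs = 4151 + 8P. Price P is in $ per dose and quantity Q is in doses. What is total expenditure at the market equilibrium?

Total expenditure = 25194

Equating demand and supply, 4259 - 10P = 4151 + 8P gives 18P = 108, so P* = 6.
Substitute back: Q* = 4259 - 10(6) = 4199.
Total expenditure = P* × Q* = 6 × 4199 = 25194.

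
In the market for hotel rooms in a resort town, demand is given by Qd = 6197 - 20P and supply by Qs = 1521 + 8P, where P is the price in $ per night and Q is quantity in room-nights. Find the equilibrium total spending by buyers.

Total spending by buyers = 477119

Equating demand and supply, 6197 - 20P = 1521 + 8P gives 28P = 4676, so P* = 167.
Plugging P* into demand: Q* = 6197 - 20(167) = 2857.
Total spending by buyers = P* × Q* = 167 × 2857 = 477119.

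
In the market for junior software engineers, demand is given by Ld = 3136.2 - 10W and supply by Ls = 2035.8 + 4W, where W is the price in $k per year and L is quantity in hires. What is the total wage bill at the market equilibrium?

The market clears where 3136.2 - 10W = 2035.8 + 4W. Rearranging, 14W = 1100.4, hence W* = 78.6.
Substitute back: L* = 3136.2 - 10(78.6) = 2350.2.
The total wage bill = W* × L* = 78.6 × 2350.2 = 184725.72.

The total wage bill = 184725.72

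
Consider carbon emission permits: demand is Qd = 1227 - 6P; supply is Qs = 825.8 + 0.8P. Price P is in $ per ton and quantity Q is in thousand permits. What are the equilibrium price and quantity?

Set Qd = Qs: 1227 - 6P = 825.8 + 0.8P, so 401.2 = 6.8P and P* = 59.
Plugging P* into demand: Q* = 1227 - 6(59) = 873.

P* = 59, Q* = 873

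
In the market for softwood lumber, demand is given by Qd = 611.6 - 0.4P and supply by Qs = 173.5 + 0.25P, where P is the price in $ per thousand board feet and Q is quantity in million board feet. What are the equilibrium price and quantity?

P* = 674, Q* = 342

Set Qd = Qs: 611.6 - 0.4P = 173.5 + 0.25P, so 438.1 = 0.65P and P* = 674.
From the demand curve, Q* = 611.6 - 0.4(674) = 342.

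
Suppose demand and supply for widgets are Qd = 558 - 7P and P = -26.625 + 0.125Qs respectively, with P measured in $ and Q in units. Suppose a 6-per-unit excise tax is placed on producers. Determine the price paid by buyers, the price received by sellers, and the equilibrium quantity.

P_b = 26.2, P_s = 20.2, Q = 374.6

Solving each curve for Q: Qs = 213 + 8P.
Producers keep P_s = P_b - 6 per unit, so supply in terms of the buyer price is Qs = 165 + 8P_b.
Set Qd = Qs: 558 - 7P_b = 165 + 8P_b, so 393 = 15P_b and P_b = 26.2.
So P_s = 20.2 and the quantity traded is Q = 558 - 7(26.2) = 374.6.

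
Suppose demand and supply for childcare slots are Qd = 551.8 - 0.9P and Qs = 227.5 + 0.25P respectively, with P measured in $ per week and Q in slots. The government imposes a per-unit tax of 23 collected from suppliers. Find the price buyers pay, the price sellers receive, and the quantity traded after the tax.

The tax drives a wedge P_b - P_s = 23. Substituting P_s = P_b - 23 into supply: Qs = 221.75 + 0.25P_b.
Set Qd = Qs: 551.8 - 0.9P_b = 221.75 + 0.25P_b, so 330.05 = 1.15P_b and P_b = 287.
Then P_s = 287 - 23 = 264 and Q = 551.8 - 0.9(287) = 293.5.

P_b = 287, P_s = 264, Q = 293.5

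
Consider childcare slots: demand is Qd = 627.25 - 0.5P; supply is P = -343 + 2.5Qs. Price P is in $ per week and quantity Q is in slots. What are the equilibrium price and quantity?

P* = 544.5, Q* = 355

Rewriting in direct form: Qs = 137.2 + 0.4P.
At equilibrium Qd = Qs, so 627.25 - 0.5P = 137.2 + 0.4P; collecting terms, 490.05 = 0.9P and P* = 544.5.
From the demand curve, Q* = 627.25 - 0.5(544.5) = 355.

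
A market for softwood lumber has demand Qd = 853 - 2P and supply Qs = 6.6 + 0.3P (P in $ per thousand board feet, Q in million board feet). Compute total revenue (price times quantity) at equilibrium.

The market clears where 853 - 2P = 6.6 + 0.3P. Rearranging, 2.3P = 846.4, hence P* = 368.
Then Q* = 853 - 2(368) = 117.
Total revenue = P* × Q* = 368 × 117 = 43056.

Total revenue = 43056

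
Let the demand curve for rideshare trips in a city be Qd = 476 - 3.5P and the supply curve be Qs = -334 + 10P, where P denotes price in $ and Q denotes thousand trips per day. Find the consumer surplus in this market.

Equating demand and supply, 476 - 3.5P = -334 + 10P gives 13.5P = 810, so P* = 60.
Plugging P* into demand: Q* = 476 - 3.5(60) = 266.
Demand choke price (Qd = 0): P = 476/3.5 = 136. Consumer surplus = ½ × (136 - 60) × 266 = 10108.

Consumer surplus = 10108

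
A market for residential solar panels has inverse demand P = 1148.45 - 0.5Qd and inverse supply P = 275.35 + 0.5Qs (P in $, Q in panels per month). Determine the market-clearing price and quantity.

P* = 711.9, Q* = 873.1

Rewriting in direct form: Qd = 2296.9 - 2P and Qs = -550.7 + 2P.
Equating demand and supply, 2296.9 - 2P = -550.7 + 2P gives 4P = 2847.6, so P* = 711.9.
Then Q* = 2296.9 - 2(711.9) = 873.1.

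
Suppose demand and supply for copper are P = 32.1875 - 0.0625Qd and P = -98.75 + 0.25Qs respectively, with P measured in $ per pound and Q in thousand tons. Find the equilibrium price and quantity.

P* = 6, Q* = 419

Rewriting in direct form: Qd = 515 - 16P and Qs = 395 + 4P.
The market clears where 515 - 16P = 395 + 4P. Rearranging, 20P = 120, hence P* = 6.
From the demand curve, Q* = 515 - 16(6) = 419.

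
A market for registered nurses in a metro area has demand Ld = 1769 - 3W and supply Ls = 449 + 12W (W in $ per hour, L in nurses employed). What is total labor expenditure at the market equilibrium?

Total labor expenditure = 132440

Equating demand and supply, 1769 - 3W = 449 + 12W gives 15W = 1320, so W* = 88.
Plugging W* into demand: L* = 1769 - 3(88) = 1505.
Total labor expenditure = W* × L* = 88 × 1505 = 132440.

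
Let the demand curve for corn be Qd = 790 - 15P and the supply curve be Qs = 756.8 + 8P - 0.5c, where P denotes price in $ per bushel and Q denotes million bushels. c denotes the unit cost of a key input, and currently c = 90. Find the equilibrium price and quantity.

P* = 3.4, Q* = 739

With c = 90, supply is Qs = 711.8 + 8P.
Set Qd = Qs: 790 - 15P = 711.8 + 8P, so 78.2 = 23P and P* = 3.4.
Plugging P* into demand: Q* = 790 - 15(3.4) = 739.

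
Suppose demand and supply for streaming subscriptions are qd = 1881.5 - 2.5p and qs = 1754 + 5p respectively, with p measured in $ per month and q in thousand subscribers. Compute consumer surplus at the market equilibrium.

Equating demand and supply, 1881.5 - 2.5p = 1754 + 5p gives 7.5p = 127.5, so p* = 17.
Substitute back: q* = 1881.5 - 2.5(17) = 1839.
Demand choke price (qd = 0): p = 1881.5/2.5 = 752.6. Consumer surplus = ½ × (752.6 - 17) × 1839 = 676384.2.

Consumer surplus = 676384.2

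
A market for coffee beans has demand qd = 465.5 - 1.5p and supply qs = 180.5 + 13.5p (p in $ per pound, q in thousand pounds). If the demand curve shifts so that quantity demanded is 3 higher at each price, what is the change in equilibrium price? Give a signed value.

Δp = 0.2

At equilibrium qd = qs, so 465.5 - 1.5p = 180.5 + 13.5p; collecting terms, 285 = 15p and p* = 19.
Substitute back: q* = 465.5 - 1.5(19) = 437.
After the shift, demand is qd = 468.5 - 1.5p.
The new intersection has 288 = 15p, i.e. p = 19.2, q = 439.7.
Δp = 19.2 - 19 = 0.2.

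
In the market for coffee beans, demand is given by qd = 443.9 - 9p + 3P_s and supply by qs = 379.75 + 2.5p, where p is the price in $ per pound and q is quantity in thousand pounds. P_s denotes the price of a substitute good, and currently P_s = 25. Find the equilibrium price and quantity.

With P_s = 25, demand is qd = 518.9 - 9p.
Set qd = qs: 518.9 - 9p = 379.75 + 2.5p, so 139.15 = 11.5p and p* = 12.1.
Then q* = 518.9 - 9(12.1) = 410.

p* = 12.1, q* = 410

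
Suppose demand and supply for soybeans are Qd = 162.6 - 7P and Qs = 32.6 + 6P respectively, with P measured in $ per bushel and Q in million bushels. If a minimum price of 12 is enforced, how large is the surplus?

With P fixed at 12, quantity demanded is 78.6 and quantity supplied is 104.6.
Surplus = Qs - Qd = 104.6 - 78.6 = 26.

Surplus = 26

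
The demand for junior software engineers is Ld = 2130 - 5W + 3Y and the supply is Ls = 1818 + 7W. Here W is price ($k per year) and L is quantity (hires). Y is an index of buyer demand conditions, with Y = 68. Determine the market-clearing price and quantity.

W* = 43, L* = 2119

With Y = 68, demand is Ld = 2334 - 5W.
The market clears where 2334 - 5W = 1818 + 7W. Rearranging, 12W = 516, hence W* = 43.
Plugging W* into demand: L* = 2334 - 5(43) = 2119.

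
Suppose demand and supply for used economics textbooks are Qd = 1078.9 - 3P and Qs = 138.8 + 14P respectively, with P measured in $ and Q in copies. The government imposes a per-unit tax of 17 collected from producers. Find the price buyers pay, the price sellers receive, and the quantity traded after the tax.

P_b = 69.3, P_s = 52.3, Q = 871

Producers keep P_s = P_b - 17 per unit, so supply in terms of the buyer price is Qs = -99.2 + 14P_b.
Set Qd = Qs: 1078.9 - 3P_b = -99.2 + 14P_b, so 1178.1 = 17P_b and P_b = 69.3.
Then P_s = 69.3 - 17 = 52.3 and Q = 1078.9 - 3(69.3) = 871.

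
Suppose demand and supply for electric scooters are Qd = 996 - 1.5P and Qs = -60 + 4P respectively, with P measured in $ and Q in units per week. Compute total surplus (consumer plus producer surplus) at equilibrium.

Set Qd = Qs: 996 - 1.5P = -60 + 4P, so 1056 = 5.5P and P* = 192.
Then Q* = 996 - 1.5(192) = 708.
Demand choke price = 664; supply choke price = 15. CS = ½(664 - 192)(708) = 167088; PS = ½(192 - 15)(708) = 62658. Total surplus = 229746.

Total surplus = 229746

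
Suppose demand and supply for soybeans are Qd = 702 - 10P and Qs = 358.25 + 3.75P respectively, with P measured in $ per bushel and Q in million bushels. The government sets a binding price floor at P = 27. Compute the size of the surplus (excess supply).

Surplus = 27.5

With P fixed at 27, quantity demanded is 432 and quantity supplied is 459.5.
Surplus = Qs - Qd = 459.5 - 432 = 27.5.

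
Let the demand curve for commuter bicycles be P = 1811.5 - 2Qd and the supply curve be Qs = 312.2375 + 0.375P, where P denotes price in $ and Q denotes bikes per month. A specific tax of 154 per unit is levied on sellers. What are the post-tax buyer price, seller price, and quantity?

Rewriting in direct form: Qd = 905.75 - 0.5P.
With a tax of 154 on sellers, they supply based on the net price P_s = P_b - 154, so Qs = 254.4875 + 0.375P_b.
Set Qd = Qs: 905.75 - 0.5P_b = 254.4875 + 0.375P_b, so 651.2625 = 0.875P_b and P_b = 744.3.
So P_s = 590.3 and the quantity traded is Q = 905.75 - 0.5(744.3) = 533.6.

P_b = 744.3, P_s = 590.3, Q = 533.6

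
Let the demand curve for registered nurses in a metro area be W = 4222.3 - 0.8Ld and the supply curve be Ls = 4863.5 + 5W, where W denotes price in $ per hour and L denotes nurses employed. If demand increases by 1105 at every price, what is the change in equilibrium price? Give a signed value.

ΔW = 176.8

In direct form, Ld = 5277.875 - 1.25W.
At equilibrium Ld = Ls, so 5277.875 - 1.25W = 4863.5 + 5W; collecting terms, 414.375 = 6.25W and W* = 66.3.
Substitute back: L* = 5277.875 - 1.25(66.3) = 5195.
After the shift, demand is Ld = 6382.875 - 1.25W.
New equilibrium: 1519.375 = 6.25W, so W = 243.1 and L = 6079.
ΔW = 243.1 - 66.3 = 176.8.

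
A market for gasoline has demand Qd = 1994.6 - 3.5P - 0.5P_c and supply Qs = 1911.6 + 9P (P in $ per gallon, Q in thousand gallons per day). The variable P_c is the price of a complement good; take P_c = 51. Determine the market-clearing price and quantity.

With P_c = 51, demand is Qd = 1969.1 - 3.5P.
At equilibrium Qd = Qs, so 1969.1 - 3.5P = 1911.6 + 9P; collecting terms, 57.5 = 12.5P and P* = 4.6.
Then Q* = 1969.1 - 3.5(4.6) = 1953.

P* = 4.6, Q* = 1953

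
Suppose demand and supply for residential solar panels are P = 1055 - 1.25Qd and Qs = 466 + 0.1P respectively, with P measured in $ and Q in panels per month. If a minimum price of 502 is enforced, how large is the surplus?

Surplus = 73.8

Solving each curve for Q: Qd = 844 - 0.8P.
With P fixed at 502, quantity demanded is 442.4 and quantity supplied is 516.2.
Surplus = Qs - Qd = 516.2 - 442.4 = 73.8.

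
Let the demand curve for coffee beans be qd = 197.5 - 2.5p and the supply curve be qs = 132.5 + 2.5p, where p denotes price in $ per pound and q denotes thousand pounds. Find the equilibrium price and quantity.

Set qd = qs: 197.5 - 2.5p = 132.5 + 2.5p, so 65 = 5p and p* = 13.
Then q* = 197.5 - 2.5(13) = 165.

p* = 13, q* = 165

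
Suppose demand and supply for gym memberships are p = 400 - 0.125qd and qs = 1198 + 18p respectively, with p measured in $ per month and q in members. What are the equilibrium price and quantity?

In direct form, qd = 3200 - 8p.
Equating demand and supply, 3200 - 8p = 1198 + 18p gives 26p = 2002, so p* = 77.
From the demand curve, q* = 3200 - 8(77) = 2584.

p* = 77, q* = 2584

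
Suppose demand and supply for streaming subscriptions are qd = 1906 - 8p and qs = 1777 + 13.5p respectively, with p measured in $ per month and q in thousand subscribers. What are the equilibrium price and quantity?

Set qd = qs: 1906 - 8p = 1777 + 13.5p, so 129 = 21.5p and p* = 6.
Plugging p* into demand: q* = 1906 - 8(6) = 1858.

p* = 6, q* = 1858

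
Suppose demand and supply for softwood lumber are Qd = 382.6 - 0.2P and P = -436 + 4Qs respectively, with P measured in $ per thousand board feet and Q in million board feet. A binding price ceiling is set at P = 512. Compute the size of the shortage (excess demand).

Solving each curve for Q: Qs = 109 + 0.25P.
Evaluating both curves at the ceiling price 512 gives Qd = 280.2, Qs = 237.
Shortage = Qd - Qs = 280.2 - 237 = 43.2.

Shortage = 43.2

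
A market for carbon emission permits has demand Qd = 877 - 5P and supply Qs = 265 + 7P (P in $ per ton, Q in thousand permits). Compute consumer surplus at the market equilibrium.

The market clears where 877 - 5P = 265 + 7P. Rearranging, 12P = 612, hence P* = 51.
Plugging P* into demand: Q* = 877 - 5(51) = 622.
Demand choke price (Qd = 0): P = 877/5 = 175.4. Consumer surplus = ½ × (175.4 - 51) × 622 = 38688.4.

Consumer surplus = 38688.4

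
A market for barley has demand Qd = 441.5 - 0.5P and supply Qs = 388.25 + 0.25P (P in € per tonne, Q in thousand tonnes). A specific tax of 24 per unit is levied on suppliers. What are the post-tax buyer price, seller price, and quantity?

The tax drives a wedge P_b - P_s = 24. Substituting P_s = P_b - 24 into supply: Qs = 382.25 + 0.25P_b.
Set Qd = Qs: 441.5 - 0.5P_b = 382.25 + 0.25P_b, so 59.25 = 0.75P_b and P_b = 79.
So P_s = 55 and the quantity traded is Q = 441.5 - 0.5(79) = 402.

P_b = 79, P_s = 55, Q = 402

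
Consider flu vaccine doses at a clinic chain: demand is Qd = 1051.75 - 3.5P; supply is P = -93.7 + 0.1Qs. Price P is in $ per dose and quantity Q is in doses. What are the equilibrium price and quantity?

In direct form, Qs = 937 + 10P.
At equilibrium Qd = Qs, so 1051.75 - 3.5P = 937 + 10P; collecting terms, 114.75 = 13.5P and P* = 8.5.
Then Q* = 1051.75 - 3.5(8.5) = 1022.

P* = 8.5, Q* = 1022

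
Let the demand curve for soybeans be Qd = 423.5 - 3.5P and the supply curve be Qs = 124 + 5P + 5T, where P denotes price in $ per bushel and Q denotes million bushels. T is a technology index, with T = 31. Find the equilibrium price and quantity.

With T = 31, supply is Qs = 279 + 5P.
Set Qd = Qs: 423.5 - 3.5P = 279 + 5P, so 144.5 = 8.5P and P* = 17.
Plugging P* into demand: Q* = 423.5 - 3.5(17) = 364.

P* = 17, Q* = 364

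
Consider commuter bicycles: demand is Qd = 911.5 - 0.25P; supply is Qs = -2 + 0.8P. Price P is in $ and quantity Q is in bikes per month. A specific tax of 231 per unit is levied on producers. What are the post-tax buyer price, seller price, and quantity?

Producers keep P_s = P_b - 231 per unit, so supply in terms of the buyer price is Qs = -186.8 + 0.8P_b.
Set Qd = Qs: 911.5 - 0.25P_b = -186.8 + 0.8P_b, so 1098.3 = 1.05P_b and P_b = 1046.
Then P_s = 1046 - 231 = 815 and Q = 911.5 - 0.25(1046) = 650.

P_b = 1046, P_s = 815, Q = 650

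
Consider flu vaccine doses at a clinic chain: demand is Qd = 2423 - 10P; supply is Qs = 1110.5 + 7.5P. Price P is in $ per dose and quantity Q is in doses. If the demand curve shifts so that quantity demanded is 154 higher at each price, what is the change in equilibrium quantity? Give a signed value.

ΔQ = 66

At equilibrium Qd = Qs, so 2423 - 10P = 1110.5 + 7.5P; collecting terms, 1312.5 = 17.5P and P* = 75.
From the demand curve, Q* = 2423 - 10(75) = 1673.
After the shift, demand is Qd = 2577 - 10P.
New equilibrium: 1466.5 = 17.5P, so P = 83.8 and Q = 1739.
ΔQ = 1739 - 1673 = 66.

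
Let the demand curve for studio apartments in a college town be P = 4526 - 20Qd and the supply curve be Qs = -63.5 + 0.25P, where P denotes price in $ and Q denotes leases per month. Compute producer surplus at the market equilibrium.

Solving each curve for Q: Qd = 226.3 - 0.05P.
At equilibrium Qd = Qs, so 226.3 - 0.05P = -63.5 + 0.25P; collecting terms, 289.8 = 0.3P and P* = 966.
Plugging P* into demand: Q* = 226.3 - 0.05(966) = 178.
Supply choke price (Qs = 0): P = 254. Producer surplus = ½ × (966 - 254) × 178 = 63368.

Producer surplus = 63368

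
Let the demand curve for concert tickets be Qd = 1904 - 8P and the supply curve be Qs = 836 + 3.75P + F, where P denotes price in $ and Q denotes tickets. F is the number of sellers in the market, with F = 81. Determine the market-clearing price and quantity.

P* = 84, Q* = 1232

With F = 81, supply is Qs = 917 + 3.75P.
At equilibrium Qd = Qs, so 1904 - 8P = 917 + 3.75P; collecting terms, 987 = 11.75P and P* = 84.
Plugging P* into demand: Q* = 1904 - 8(84) = 1232.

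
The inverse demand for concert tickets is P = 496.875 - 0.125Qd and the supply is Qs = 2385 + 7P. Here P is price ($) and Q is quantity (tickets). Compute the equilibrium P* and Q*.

P* = 106, Q* = 3127

Inverting to quantity form: Qd = 3975 - 8P.
Set Qd = Qs: 3975 - 8P = 2385 + 7P, so 1590 = 15P and P* = 106.
From the demand curve, Q* = 3975 - 8(106) = 3127.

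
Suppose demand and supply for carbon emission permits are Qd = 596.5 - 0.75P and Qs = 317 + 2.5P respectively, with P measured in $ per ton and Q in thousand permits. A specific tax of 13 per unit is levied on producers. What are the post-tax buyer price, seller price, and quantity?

P_b = 96, P_s = 83, Q = 524.5

Producers keep P_s = P_b - 13 per unit, so supply in terms of the buyer price is Qs = 284.5 + 2.5P_b.
Equate demand and the shifted supply: 596.5 - 0.75P_b = 284.5 + 2.5P_b, giving 3.25P_b = 312, so P_b = 96.
So P_s = 83 and the quantity traded is Q = 596.5 - 0.75(96) = 524.5.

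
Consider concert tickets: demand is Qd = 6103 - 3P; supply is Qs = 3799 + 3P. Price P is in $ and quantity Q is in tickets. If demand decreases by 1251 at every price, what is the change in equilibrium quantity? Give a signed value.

ΔQ = -625.5

At equilibrium Qd = Qs, so 6103 - 3P = 3799 + 3P; collecting terms, 2304 = 6P and P* = 384.
Then Q* = 6103 - 3(384) = 4951.
After the shift, demand is Qd = 4852 - 3P.
Re-solving, 6P = 1053 gives P = 175.5 and Q = 4325.5.
ΔQ = 4325.5 - 4951 = -625.5.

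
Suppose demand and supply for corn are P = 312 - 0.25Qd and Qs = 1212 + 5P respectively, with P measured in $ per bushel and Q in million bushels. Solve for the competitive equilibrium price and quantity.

P* = 4, Q* = 1232

In direct form, Qd = 1248 - 4P.
Set Qd = Qs: 1248 - 4P = 1212 + 5P, so 36 = 9P and P* = 4.
From the demand curve, Q* = 1248 - 4(4) = 1232.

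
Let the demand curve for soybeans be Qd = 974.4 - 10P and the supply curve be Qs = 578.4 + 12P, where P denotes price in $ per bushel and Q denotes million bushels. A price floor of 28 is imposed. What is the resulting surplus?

With P fixed at 28, quantity demanded is 694.4 and quantity supplied is 914.4.
Surplus = Qs - Qd = 914.4 - 694.4 = 220.

Surplus = 220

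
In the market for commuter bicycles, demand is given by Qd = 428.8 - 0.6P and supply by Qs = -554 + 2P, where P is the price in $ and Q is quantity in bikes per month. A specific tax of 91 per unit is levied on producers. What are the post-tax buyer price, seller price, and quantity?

P_b = 448, P_s = 357, Q = 160

With a tax of 91 on producers, they supply based on the net price P_s = P_b - 91, so Qs = -736 + 2P_b.
Set Qd = Qs: 428.8 - 0.6P_b = -736 + 2P_b, so 1164.8 = 2.6P_b and P_b = 448.
So P_s = 357 and the quantity traded is Q = 428.8 - 0.6(448) = 160.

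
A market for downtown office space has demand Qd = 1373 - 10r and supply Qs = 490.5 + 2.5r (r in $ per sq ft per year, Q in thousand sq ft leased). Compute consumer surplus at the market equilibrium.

Set Qd = Qs: 1373 - 10r = 490.5 + 2.5r, so 882.5 = 12.5r and r* = 70.6.
Then Q* = 1373 - 10(70.6) = 667.
Demand choke price (Qd = 0): r = 1373/10 = 137.3. Consumer surplus = ½ × (137.3 - 70.6) × 667 = 22244.45.

Consumer surplus = 22244.45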